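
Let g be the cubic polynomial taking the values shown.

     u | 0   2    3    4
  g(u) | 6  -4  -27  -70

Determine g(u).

g(u) = -u^3 - u^2 + u + 6

Write g(u) = au^3 + bu^2 + cu + d. Substituting each data point gives a linear system:
  d = 6
  8a + 4b + 2c + d = -4
  27a + 9b + 3c + d = -27
  64a + 16b + 4c + d = -70
Solving the system yields a = -1, b = -1, c = 1, d = 6.
So g(u) = -u³ - u² + u + 6.
Check: g(4) = -70. ✓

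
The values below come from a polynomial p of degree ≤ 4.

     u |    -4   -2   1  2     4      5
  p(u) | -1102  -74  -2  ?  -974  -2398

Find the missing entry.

-58

The 5 known points determine the degree-4 polynomial uniquely.
Write p(u) = au^4 + bu^3 + cu^2 + du + e. Substituting each data point gives a linear system:
  256a - 64b + 16c - 4d + e = -1102
  16a - 8b + 4c - 2d + e = -74
  a + b + c + d + e = -2
  256a + 64b + 16c + 4d + e = -974
  625a + 125b + 25c + 5d + e = -2398
Solving the system yields a = -4, b = 1, c = -1, d = 0, e = 2.
So p(u) = -4u⁴ + u³ - u² + 2.
Then p(2) = -58.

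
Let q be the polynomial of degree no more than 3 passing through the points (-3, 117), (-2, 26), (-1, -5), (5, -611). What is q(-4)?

Using the Lagrange interpolation formula with nodes -3, -2, -1, 5:
  L_0(x) = (x + 2)(x + 1)(x - 5) / -16
  L_1(x) = (x + 3)(x + 1)(x - 5) / 7
  L_2(x) = (x + 3)(x + 2)(x - 5) / -12
  L_3(x) = (x + 3)(x + 2)(x + 1) / 336
Then q(x) = 117·L_0(x) + 26·L_1(x) - 5·L_2(x) - 611·L_3(x).
Expanding and collecting terms gives q(x) = -5x^3 + 4x - 6.
Evaluating at x = -4: q(-4) = 298.

298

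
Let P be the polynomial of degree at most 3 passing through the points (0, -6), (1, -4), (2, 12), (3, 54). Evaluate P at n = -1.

-6

Using the Lagrange interpolation formula with nodes 0, 1, 2, 3:
  L_0(n) = (n - 1)(n - 2)(n - 3) / -6
  L_1(n) = n(n - 2)(n - 3) / 2
  L_2(n) = n(n - 1)(n - 3) / -2
  L_3(n) = n(n - 1)(n - 2) / 6
Then P(n) = -6·L_0(n) - 4·L_1(n) + 12·L_2(n) + 54·L_3(n).
Expanding and collecting terms gives P(n) = 2n^3 + n^2 - n - 6.
Evaluating at n = -1: P(-1) = -6.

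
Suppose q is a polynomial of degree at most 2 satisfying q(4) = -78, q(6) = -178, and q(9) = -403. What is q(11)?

-603

Write q(u) = au^2 + bu + c. Substituting each data point gives a linear system:
  16a + 4b + c = -78
  36a + 6b + c = -178
  81a + 9b + c = -403
Solving the system yields a = -5, b = 0, c = 2.
So q(u) = -5u^2 + 2.
Then q(11) = -603.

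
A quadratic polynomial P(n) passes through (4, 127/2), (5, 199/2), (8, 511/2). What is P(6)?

287/2

Using the Lagrange interpolation formula with nodes 4, 5, 8:
  L_0(n) = (n - 5)(n - 8) / 4
  L_1(n) = (n - 4)(n - 8) / -3
  L_2(n) = (n - 4)(n - 5) / 12
Then P(n) = 127/2·L_0(n) + 199/2·L_1(n) + 511/2·L_2(n).
Expanding and collecting terms gives P(n) = 4n² - 1/2.
Evaluating at n = 6: P(6) = 287/2.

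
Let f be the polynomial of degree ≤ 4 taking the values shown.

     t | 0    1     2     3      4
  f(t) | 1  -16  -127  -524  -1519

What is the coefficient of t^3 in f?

-2

Write f(t) = at^4 + bt^3 + ct^2 + dt + e. Substituting each data point gives a linear system:
  e = 1
  a + b + c + d + e = -16
  16a + 8b + 4c + 2d + e = -127
  81a + 27b + 9c + 3d + e = -524
  256a + 64b + 16c + 4d + e = -1519
Solving the system yields a = -5, b = -2, c = -6, d = -4, e = 1.
So f(t) = -5t^4 - 2t^3 - 6t^2 - 4t + 1.
The coefficient of t^3 is -2.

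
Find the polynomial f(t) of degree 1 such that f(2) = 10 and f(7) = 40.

f(t) = 6t - 2

Write f(t) = at + b. Substituting each data point gives a linear system:
  2a + b = 10
  7a + b = 40
Solving the system yields a = 6, b = -2.
So f(t) = 6t - 2.
Check: f(2) = 10. ✓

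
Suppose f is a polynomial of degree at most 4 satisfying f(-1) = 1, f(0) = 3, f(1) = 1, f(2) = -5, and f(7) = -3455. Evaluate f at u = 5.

Write f(u) = au^4 + bu^3 + cu^2 + du + e. Substituting each data point gives a linear system:
  a - b + c - d + e = 1
  e = 3
  a + b + c + d + e = 1
  16a + 8b + 4c + 2d + e = -5
  2401a + 343b + 49c + 7d + e = -3455
Solving the system yields a = -2, b = 4, c = 0, d = -4, e = 3.
So f(u) = -2u^4 + 4u^3 - 4u + 3.
Then f(5) = -767.

-767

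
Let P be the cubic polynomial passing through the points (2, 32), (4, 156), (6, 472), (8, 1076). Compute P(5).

284

Write P(s) = as^3 + bs^2 + cs + d. Substituting each data point gives a linear system:
  8a + 4b + 2c + d = 32
  64a + 16b + 4c + d = 156
  216a + 36b + 6c + d = 472
  512a + 64b + 8c + d = 1076
Solving the system yields a = 2, b = 0, c = 6, d = 4.
So P(s) = 2s³ + 6s + 4.
Then P(5) = 284.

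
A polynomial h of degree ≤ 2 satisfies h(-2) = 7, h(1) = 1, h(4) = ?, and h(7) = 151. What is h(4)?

On equispaced nodes a degree-2 polynomial has vanishing third forward difference, so
  - h(-2) + 3·h(1) - 3·h(4) + h(7) = 0.
Substituting the known values and solving for h(4):
  -3·h(4) = -147
  h(4) = 49.

49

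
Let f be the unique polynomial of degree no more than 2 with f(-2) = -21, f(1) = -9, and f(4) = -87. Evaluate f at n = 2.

Forward differences of the values at n = -2, 1, 4:
  f  : -21  -9  -87
  Δ  : 12  -78
  Δ^2: -90
The second differences are constant, confirming degree 2.
Interpolating (Newton forward form) and evaluating at n = 2 gives f(2) = -25.

-25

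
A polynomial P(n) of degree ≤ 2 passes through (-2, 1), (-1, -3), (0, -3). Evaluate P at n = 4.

37

Using the Lagrange interpolation formula with nodes -2, -1, 0:
  L_0(n) = (n + 1)n / 2
  L_1(n) = (n + 2)n / -1
  L_2(n) = (n + 2)(n + 1) / 2
Then P(n) = 1·L_0(n) - 3·L_1(n) - 3·L_2(n).
Expanding and collecting terms gives P(n) = 2n^2 + 2n - 3.
Evaluating at n = 4: P(4) = 37.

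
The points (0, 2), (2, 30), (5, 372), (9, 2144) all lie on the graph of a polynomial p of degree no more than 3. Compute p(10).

2942

Write p(u) = au^3 + bu^2 + cu + d. Substituting each data point gives a linear system:
  d = 2
  8a + 4b + 2c + d = 30
  125a + 25b + 5c + d = 372
  729a + 81b + 9c + d = 2144
Solving the system yields a = 3, b = -1, c = 4, d = 2.
So p(u) = 3u^3 - u^2 + 4u + 2.
Then p(10) = 2942.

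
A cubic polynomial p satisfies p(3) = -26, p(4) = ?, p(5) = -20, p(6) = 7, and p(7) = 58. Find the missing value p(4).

The 4 known points determine the degree-3 polynomial uniquely.
Write p(n) = an^3 + bn^2 + cn + d. Substituting each data point gives a linear system:
  27a + 9b + 3c + d = -26
  125a + 25b + 5c + d = -20
  216a + 36b + 6c + d = 7
  343a + 49b + 7c + d = 58
Solving the system yields a = 1, b = -6, c = 2, d = -5.
So p(n) = n^3 - 6n^2 + 2n - 5.
Then p(4) = -29.

-29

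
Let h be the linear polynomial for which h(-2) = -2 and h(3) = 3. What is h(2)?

2

Write h(s) = as + b. Substituting each data point gives a linear system:
  -2a + b = -2
  3a + b = 3
Solving the system yields a = 1, b = 0.
So h(s) = s.
Then h(2) = 2.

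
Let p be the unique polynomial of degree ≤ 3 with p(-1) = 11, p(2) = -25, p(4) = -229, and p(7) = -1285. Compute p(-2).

47

Using the Lagrange interpolation formula with nodes -1, 2, 4, 7:
  L_0(t) = (t - 2)(t - 4)(t - 7) / -120
  L_1(t) = (t + 1)(t - 4)(t - 7) / 30
  L_2(t) = (t + 1)(t - 2)(t - 7) / -30
  L_3(t) = (t + 1)(t - 2)(t - 4) / 120
Then p(t) = 11·L_0(t) - 25·L_1(t) - 229·L_2(t) - 1285·L_3(t).
Expanding and collecting terms gives p(t) = -4t³ + 2t² - 2t + 3.
Evaluating at t = -2: p(-2) = 47.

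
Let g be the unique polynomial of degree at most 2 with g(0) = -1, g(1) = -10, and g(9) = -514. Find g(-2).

-19

Using the Lagrange interpolation formula with nodes 0, 1, 9:
  L_0(x) = (x - 1)(x - 9) / 9
  L_1(x) = x(x - 9) / -8
  L_2(x) = x(x - 1) / 72
Then g(x) = -1·L_0(x) - 10·L_1(x) - 514·L_2(x).
Expanding and collecting terms gives g(x) = -6x^2 - 3x - 1.
Evaluating at x = -2: g(-2) = -19.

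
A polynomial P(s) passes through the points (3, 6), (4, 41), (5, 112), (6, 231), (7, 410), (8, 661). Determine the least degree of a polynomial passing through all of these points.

Forward differences of the values at s = 3, 4, 5, 6, 7, 8:
  P  : 6  41  112  231  410  661
  Δ  : 35  71  119  179  251
  Δ^2: 36  48  60  72
  Δ^3: 12  12  12
  Δ^4: 0  0
  Δ^5: 0
The third differences are constant (12) and nonzero, while all higher differences vanish, so the minimal degree is 3.

3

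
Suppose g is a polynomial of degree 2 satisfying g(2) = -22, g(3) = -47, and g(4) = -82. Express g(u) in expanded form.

g(u) = -5u^2 - 2

Write g(u) = au^2 + bu + c. Substituting each data point gives a linear system:
  4a + 2b + c = -22
  9a + 3b + c = -47
  16a + 4b + c = -82
Solving the system yields a = -5, b = 0, c = -2.
So g(u) = -5u^2 - 2.
Check: g(2) = -22. ✓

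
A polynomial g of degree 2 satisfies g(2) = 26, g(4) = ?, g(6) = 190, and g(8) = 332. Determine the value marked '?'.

On equispaced nodes a degree-2 polynomial has vanishing third forward difference, so
  - g(2) + 3·g(4) - 3·g(6) + g(8) = 0.
Substituting the known values and solving for g(4):
  3·g(4) = 264
  g(4) = 88.

88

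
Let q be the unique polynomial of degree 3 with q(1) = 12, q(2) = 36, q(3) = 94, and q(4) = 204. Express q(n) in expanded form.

Using the Lagrange interpolation formula with nodes 1, 2, 3, 4:
  L_0(n) = (n - 2)(n - 3)(n - 4) / -6
  L_1(n) = (n - 1)(n - 3)(n - 4) / 2
  L_2(n) = (n - 1)(n - 2)(n - 4) / -2
  L_3(n) = (n - 1)(n - 2)(n - 3) / 6
Then q(n) = 12·L_0(n) + 36·L_1(n) + 94·L_2(n) + 204·L_3(n).
Expanding and collecting terms gives q(n) = 3n^3 - n^2 + 6n + 4.
Check: q(2) = 36. ✓

q(n) = 3n^3 - n^2 + 6n + 4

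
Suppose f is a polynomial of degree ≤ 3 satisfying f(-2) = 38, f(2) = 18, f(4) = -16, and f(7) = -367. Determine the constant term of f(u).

Write f(u) = au^3 + bu^2 + cu + d. Substituting each data point gives a linear system:
  -8a + 4b - 2c + d = 38
  8a + 4b + 2c + d = 18
  64a + 16b + 4c + d = -16
  343a + 49b + 7c + d = -367
Solving the system yields a = -2, b = 6, c = 3, d = 4.
So f(u) = -2u^3 + 6u^2 + 3u + 4.
The constant term is 4.

4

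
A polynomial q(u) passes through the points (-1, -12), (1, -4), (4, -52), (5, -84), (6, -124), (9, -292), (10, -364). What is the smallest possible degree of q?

2

Divided differences on the nodes -1, 1, 4, 5, 6, 9, 10:
  order 0: -12  -4  -52  -84  -124  -292  -364
  order 1: 4  -16  -32  -40  -56  -72
  order 2: -4  -4  -4  -4  -4
  order 3: 0  0  0  0
  order 4: 0  0  0
  order 5: 0  0
  order 6: 0
The order-2 divided differences are all -4 (nonzero) and every higher order vanishes, so the data lies on a polynomial of degree exactly 2.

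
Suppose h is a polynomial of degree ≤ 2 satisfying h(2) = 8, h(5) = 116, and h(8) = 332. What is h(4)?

Forward differences of the values at n = 2, 5, 8:
  h  : 8  116  332
  Δ  : 108  216
  Δ^2: 108
The second differences are constant, confirming degree 2.
Interpolating (Newton forward form) and evaluating at n = 4 gives h(4) = 68.

68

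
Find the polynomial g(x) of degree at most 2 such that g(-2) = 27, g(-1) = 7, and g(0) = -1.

g(x) = 6x^2 - 2x - 1

Write g(x) = ax^2 + bx + c. Substituting each data point gives a linear system:
  4a - 2b + c = 27
  a - b + c = 7
  c = -1
Solving the system yields a = 6, b = -2, c = -1.
So g(x) = 6x^2 - 2x - 1.
Check: g(0) = -1. ✓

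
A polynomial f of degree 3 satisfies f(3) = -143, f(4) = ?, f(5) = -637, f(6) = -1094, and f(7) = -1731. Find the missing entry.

-330

On equispaced nodes a degree-3 polynomial has vanishing fourth forward difference, so
  f(3) - 4·f(4) + 6·f(5) - 4·f(6) + f(7) = 0.
Substituting the known values and solving for f(4):
  -4·f(4) = 1320
  f(4) = -330.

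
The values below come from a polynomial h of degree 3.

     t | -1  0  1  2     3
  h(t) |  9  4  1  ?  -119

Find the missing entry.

On equispaced nodes a degree-3 polynomial has vanishing fourth forward difference, so
  h(-1) - 4·h(0) + 6·h(1) - 4·h(2) + h(3) = 0.
Substituting the known values and solving for h(2):
  -4·h(2) = 120
  h(2) = -30.

-30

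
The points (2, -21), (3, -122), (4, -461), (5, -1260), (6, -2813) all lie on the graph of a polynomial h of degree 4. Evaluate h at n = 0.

Write h(n) = an^4 + bn^3 + cn^2 + dn + e. Substituting each data point gives a linear system:
  16a + 8b + 4c + 2d + e = -21
  81a + 27b + 9c + 3d + e = -122
  256a + 64b + 16c + 4d + e = -461
  625a + 125b + 25c + 5d + e = -1260
  1296a + 216b + 36c + 6d + e = -2813
Solving the system yields a = -3, b = 5, c = 1, d = -6, e = -5.
So h(n) = -3n⁴ + 5n³ + n² - 6n - 5.
Then h(0) = -5.

-5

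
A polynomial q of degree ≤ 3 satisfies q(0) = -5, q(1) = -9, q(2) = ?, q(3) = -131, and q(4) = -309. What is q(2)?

The 4 known points determine the degree-3 polynomial uniquely.
Write q(x) = ax^3 + bx^2 + cx + d. Substituting each data point gives a linear system:
  d = -5
  a + b + c + d = -9
  27a + 9b + 3c + d = -131
  64a + 16b + 4c + d = -309
Solving the system yields a = -5, b = 1, c = 0, d = -5.
So q(x) = -5x^3 + x^2 - 5.
Then q(2) = -41.

-41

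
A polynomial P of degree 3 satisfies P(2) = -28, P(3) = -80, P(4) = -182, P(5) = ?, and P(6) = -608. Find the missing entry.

The 4 known points determine the degree-3 polynomial uniquely.
Write P(n) = an^3 + bn^2 + cn + d. Substituting each data point gives a linear system:
  8a + 4b + 2c + d = -28
  27a + 9b + 3c + d = -80
  64a + 16b + 4c + d = -182
  216a + 36b + 6c + d = -608
Solving the system yields a = -3, b = 2, c = -5, d = -2.
So P(n) = -3n^3 + 2n^2 - 5n - 2.
Then P(5) = -352.

-352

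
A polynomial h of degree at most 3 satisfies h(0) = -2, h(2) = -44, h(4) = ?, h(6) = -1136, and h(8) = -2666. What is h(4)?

The 4 known points determine the degree-3 polynomial uniquely.
Write h(n) = an^3 + bn^2 + cn + d. Substituting each data point gives a linear system:
  d = -2
  8a + 4b + 2c + d = -44
  216a + 36b + 6c + d = -1136
  512a + 64b + 8c + d = -2666
Solving the system yields a = -5, b = -2, c = 3, d = -2.
So h(n) = -5n^3 - 2n^2 + 3n - 2.
Then h(4) = -342.

-342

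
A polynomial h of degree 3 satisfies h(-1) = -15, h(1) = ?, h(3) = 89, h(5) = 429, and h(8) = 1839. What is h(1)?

The 4 known points determine the degree-3 polynomial uniquely.
Write h(n) = an^3 + bn^2 + cn + d. Substituting each data point gives a linear system:
  -a + b - c + d = -15
  27a + 9b + 3c + d = 89
  125a + 25b + 5c + d = 429
  512a + 64b + 8c + d = 1839
Solving the system yields a = 4, b = -4, c = 6, d = -1.
So h(n) = 4n³ - 4n² + 6n - 1.
Then h(1) = 5.

5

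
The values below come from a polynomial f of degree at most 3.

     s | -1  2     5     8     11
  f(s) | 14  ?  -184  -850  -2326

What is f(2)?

-4

On equispaced nodes a degree-3 polynomial has vanishing fourth forward difference, so
  f(-1) - 4·f(2) + 6·f(5) - 4·f(8) + f(11) = 0.
Substituting the known values and solving for f(2):
  -4·f(2) = 16
  f(2) = -4.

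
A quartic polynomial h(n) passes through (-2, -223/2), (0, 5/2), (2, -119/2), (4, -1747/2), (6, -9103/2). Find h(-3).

Forward differences of the values at n = -2, 0, 2, 4, 6:
  h  : -223/2  5/2  -119/2  -1747/2  -9103/2
  Δ  : 114  -62  -814  -3678
  Δ^2: -176  -752  -2864
  Δ^3: -576  -2112
  Δ^4: -1536
The fourth differences are constant, confirming degree 4.
Interpolating (Newton forward form) and evaluating at n = -3 gives h(-3) = -949/2.

-949/2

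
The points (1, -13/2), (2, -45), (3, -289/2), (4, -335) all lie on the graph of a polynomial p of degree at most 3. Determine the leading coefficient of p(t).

Write p(t) = at^3 + bt^2 + ct + d. Substituting each data point gives a linear system:
  a + b + c + d = -13/2
  8a + 4b + 2c + d = -45
  27a + 9b + 3c + d = -289/2
  64a + 16b + 4c + d = -335
Solving the system yields a = -5, b = -1/2, c = -2, d = 1.
So p(t) = -5t^3 - (1/2)t^2 - 2t + 1.
The leading coefficient is -5.

-5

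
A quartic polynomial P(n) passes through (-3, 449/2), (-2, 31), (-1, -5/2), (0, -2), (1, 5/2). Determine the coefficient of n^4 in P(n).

4

Write P(n) = an^4 + bn^3 + cn^2 + dn + e. Substituting each data point gives a linear system:
  81a - 27b + 9c - 3d + e = 449/2
  16a - 8b + 4c - 2d + e = 31
  a - b + c - d + e = -5/2
  e = -2
  a + b + c + d + e = 5/2
Solving the system yields a = 4, b = 3, c = -2, d = -1/2, e = -2.
So P(n) = 4n^4 + 3n^3 - 2n^2 - (1/2)n - 2.
The leading coefficient is 4.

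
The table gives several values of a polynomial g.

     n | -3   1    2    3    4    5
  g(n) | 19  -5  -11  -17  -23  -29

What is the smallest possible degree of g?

Divided differences on the nodes -3, 1, 2, 3, 4, 5:
  order 0: 19  -5  -11  -17  -23  -29
  order 1: -6  -6  -6  -6  -6
  order 2: 0  0  0  0
  order 3: 0  0  0
  order 4: 0  0
  order 5: 0
The order-1 divided differences are all -6 (nonzero) and every higher order vanishes, so the data lies on a polynomial of degree exactly 1.

1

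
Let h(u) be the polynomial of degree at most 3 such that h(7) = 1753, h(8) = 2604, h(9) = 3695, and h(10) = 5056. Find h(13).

11059

Using the Lagrange interpolation formula with nodes 7, 8, 9, 10:
  L_0(u) = (u - 8)(u - 9)(u - 10) / -6
  L_1(u) = (u - 7)(u - 9)(u - 10) / 2
  L_2(u) = (u - 7)(u - 8)(u - 10) / -2
  L_3(u) = (u - 7)(u - 8)(u - 9) / 6
Then h(u) = 1753·L_0(u) + 2604·L_1(u) + 3695·L_2(u) + 5056·L_3(u).
Expanding and collecting terms gives h(u) = 5u³ + 6u - 4.
Evaluating at u = 13: h(13) = 11059.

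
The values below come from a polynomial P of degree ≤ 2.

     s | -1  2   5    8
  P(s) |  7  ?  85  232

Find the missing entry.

10

The 3 known points determine the degree-2 polynomial uniquely.
Write P(s) = as^2 + bs + c. Substituting each data point gives a linear system:
  a - b + c = 7
  25a + 5b + c = 85
  64a + 8b + c = 232
Solving the system yields a = 4, b = -3, c = 0.
So P(s) = 4s^2 - 3s.
Then P(2) = 10.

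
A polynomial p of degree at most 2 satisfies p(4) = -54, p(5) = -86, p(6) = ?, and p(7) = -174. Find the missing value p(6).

-126

On equispaced nodes a degree-2 polynomial has vanishing third forward difference, so
  - p(4) + 3·p(5) - 3·p(6) + p(7) = 0.
Substituting the known values and solving for p(6):
  -3·p(6) = 378
  p(6) = -126.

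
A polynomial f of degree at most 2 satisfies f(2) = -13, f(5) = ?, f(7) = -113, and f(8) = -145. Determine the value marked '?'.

The 3 known points determine the degree-2 polynomial uniquely.
Write f(x) = ax^2 + bx + c. Substituting each data point gives a linear system:
  4a + 2b + c = -13
  49a + 7b + c = -113
  64a + 8b + c = -145
Solving the system yields a = -2, b = -2, c = -1.
So f(x) = -2x^2 - 2x - 1.
Then f(5) = -61.

-61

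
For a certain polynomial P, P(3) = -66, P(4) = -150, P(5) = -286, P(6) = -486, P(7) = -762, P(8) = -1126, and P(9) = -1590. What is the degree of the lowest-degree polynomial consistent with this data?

Forward differences of the values at x = 3, 4, 5, 6, 7, 8, 9:
  P  : -66  -150  -286  -486  -762  -1126  -1590
  Δ  : -84  -136  -200  -276  -364  -464
  Δ^2: -52  -64  -76  -88  -100
  Δ^3: -12  -12  -12  -12
  Δ^4: 0  0  0
  Δ^5: 0  0
  Δ^6: 0
The third differences are constant (-12) and nonzero, while all higher differences vanish, so the minimal degree is 3.

3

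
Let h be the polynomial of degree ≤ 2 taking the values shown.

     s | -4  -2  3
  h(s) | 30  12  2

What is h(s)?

Write h(s) = as^2 + bs + c. Substituting each data point gives a linear system:
  16a - 4b + c = 30
  4a - 2b + c = 12
  9a + 3b + c = 2
Solving the system yields a = 1, b = -3, c = 2.
So h(s) = s^2 - 3s + 2.
Check: h(3) = 2. ✓

h(s) = s^2 - 3s + 2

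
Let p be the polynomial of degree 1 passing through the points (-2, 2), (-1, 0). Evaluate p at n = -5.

Write p(n) = an + b. Substituting each data point gives a linear system:
  -2a + b = 2
  -a + b = 0
Solving the system yields a = -2, b = -2.
So p(n) = -2n - 2.
Then p(-5) = 8.

8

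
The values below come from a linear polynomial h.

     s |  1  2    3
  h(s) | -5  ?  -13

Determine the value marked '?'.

The 2 known points determine the degree-1 polynomial uniquely.
Write h(s) = as + b. Substituting each data point gives a linear system:
  a + b = -5
  3a + b = -13
Solving the system yields a = -4, b = -1.
So h(s) = -4s - 1.
Then h(2) = -9.

-9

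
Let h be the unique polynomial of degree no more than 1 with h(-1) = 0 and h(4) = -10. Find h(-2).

2

Write h(s) = as + b. Substituting each data point gives a linear system:
  -a + b = 0
  4a + b = -10
Solving the system yields a = -2, b = -2.
So h(s) = -2s - 2.
Then h(-2) = 2.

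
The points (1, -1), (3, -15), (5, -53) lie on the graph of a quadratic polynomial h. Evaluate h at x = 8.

Forward differences of the values at x = 1, 3, 5:
  h  : -1  -15  -53
  Δ  : -14  -38
  Δ^2: -24
The second differences are constant, confirming degree 2.
Interpolating (Newton forward form) and evaluating at x = 8 gives h(8) = -155.

-155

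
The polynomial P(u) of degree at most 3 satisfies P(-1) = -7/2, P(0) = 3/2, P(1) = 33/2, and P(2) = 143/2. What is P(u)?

P(u) = 5u^3 + 5u^2 + 5u + 3/2

Write P(u) = au^3 + bu^2 + cu + d. Substituting each data point gives a linear system:
  -a + b - c + d = -7/2
  d = 3/2
  a + b + c + d = 33/2
  8a + 4b + 2c + d = 143/2
Solving the system yields a = 5, b = 5, c = 5, d = 3/2.
So P(u) = 5u^3 + 5u^2 + 5u + 3/2.
Check: P(0) = 3/2. ✓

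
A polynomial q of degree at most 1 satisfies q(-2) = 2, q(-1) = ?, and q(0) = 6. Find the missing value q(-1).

4

The 2 known points determine the degree-1 polynomial uniquely.
Write q(x) = ax + b. Substituting each data point gives a linear system:
  -2a + b = 2
  b = 6
Solving the system yields a = 2, b = 6.
So q(x) = 2x + 6.
Then q(-1) = 4.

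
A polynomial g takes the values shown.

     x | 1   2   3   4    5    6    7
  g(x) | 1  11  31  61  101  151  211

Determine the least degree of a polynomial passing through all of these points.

2

Forward differences of the values at x = 1, 2, 3, 4, 5, 6, 7:
  g  : 1  11  31  61  101  151  211
  Δ  : 10  20  30  40  50  60
  Δ^2: 10  10  10  10  10
  Δ^3: 0  0  0  0
  Δ^4: 0  0  0
  Δ^5: 0  0
  Δ^6: 0
The second differences are constant (10) and nonzero, while all higher differences vanish, so the minimal degree is 2.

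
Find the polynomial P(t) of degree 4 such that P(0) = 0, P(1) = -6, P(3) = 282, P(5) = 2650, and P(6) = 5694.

P(t) = 5t^4 - 3t^3 - 3t^2 - 5t

Write P(t) = at^4 + bt^3 + ct^2 + dt + e. Substituting each data point gives a linear system:
  e = 0
  a + b + c + d + e = -6
  81a + 27b + 9c + 3d + e = 282
  625a + 125b + 25c + 5d + e = 2650
  1296a + 216b + 36c + 6d + e = 5694
Solving the system yields a = 5, b = -3, c = -3, d = -5, e = 0.
So P(t) = 5t^4 - 3t^3 - 3t^2 - 5t.
Check: P(1) = -6. ✓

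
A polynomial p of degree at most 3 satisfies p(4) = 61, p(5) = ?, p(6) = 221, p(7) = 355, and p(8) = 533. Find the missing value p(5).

125

The 4 known points determine the degree-3 polynomial uniquely.
Write p(s) = as^3 + bs^2 + cs + d. Substituting each data point gives a linear system:
  64a + 16b + 4c + d = 61
  216a + 36b + 6c + d = 221
  343a + 49b + 7c + d = 355
  512a + 64b + 8c + d = 533
Solving the system yields a = 1, b = 1, c = -6, d = 5.
So p(s) = s^3 + s^2 - 6s + 5.
Then p(5) = 125.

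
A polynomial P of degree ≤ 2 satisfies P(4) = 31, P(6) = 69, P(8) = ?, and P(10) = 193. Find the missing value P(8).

On equispaced nodes a degree-2 polynomial has vanishing third forward difference, so
  - P(4) + 3·P(6) - 3·P(8) + P(10) = 0.
Substituting the known values and solving for P(8):
  -3·P(8) = -369
  P(8) = 123.

123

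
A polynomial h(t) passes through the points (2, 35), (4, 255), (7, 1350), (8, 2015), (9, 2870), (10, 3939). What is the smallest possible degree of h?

3

Divided differences on the nodes 2, 4, 7, 8, 9, 10:
  order 0: 35  255  1350  2015  2870  3939
  order 1: 110  365  665  855  1069
  order 2: 51  75  95  107
  order 3: 4  4  4
  order 4: 0  0
  order 5: 0
The order-3 divided differences are all 4 (nonzero) and every higher order vanishes, so the data lies on a polynomial of degree exactly 3.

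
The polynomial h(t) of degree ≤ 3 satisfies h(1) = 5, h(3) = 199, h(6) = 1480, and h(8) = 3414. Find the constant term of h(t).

-2

Write h(t) = at^3 + bt^2 + ct + d. Substituting each data point gives a linear system:
  a + b + c + d = 5
  27a + 9b + 3c + d = 199
  216a + 36b + 6c + d = 1480
  512a + 64b + 8c + d = 3414
Solving the system yields a = 6, b = 6, c = -5, d = -2.
So h(t) = 6t^3 + 6t^2 - 5t - 2.
The constant term is -2.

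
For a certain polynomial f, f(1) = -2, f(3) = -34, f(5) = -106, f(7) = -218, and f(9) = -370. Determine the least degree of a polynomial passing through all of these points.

2

Forward differences of the values at u = 1, 3, 5, 7, 9:
  f  : -2  -34  -106  -218  -370
  Δ  : -32  -72  -112  -152
  Δ^2: -40  -40  -40
  Δ^3: 0  0
  Δ^4: 0
The second differences are constant (-40) and nonzero, while all higher differences vanish, so the minimal degree is 2.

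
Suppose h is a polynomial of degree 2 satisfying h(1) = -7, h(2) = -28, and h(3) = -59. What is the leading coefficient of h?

-5

Write h(n) = an^2 + bn + c. Substituting each data point gives a linear system:
  a + b + c = -7
  4a + 2b + c = -28
  9a + 3b + c = -59
Solving the system yields a = -5, b = -6, c = 4.
So h(n) = -5n^2 - 6n + 4.
The leading coefficient is -5.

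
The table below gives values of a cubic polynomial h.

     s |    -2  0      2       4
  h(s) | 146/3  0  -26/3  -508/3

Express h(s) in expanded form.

h(s) = -4s^3 + 5s^2 + (5/3)s

Using the Lagrange interpolation formula with nodes -2, 0, 2, 4:
  L_0(s) = s(s - 2)(s - 4) / -48
  L_1(s) = (s + 2)(s - 2)(s - 4) / 16
  L_2(s) = (s + 2)s(s - 4) / -16
  L_3(s) = (s + 2)s(s - 2) / 48
Then h(s) = 146/3·L_0(s) + 0·L_1(s) - 26/3·L_2(s) - 508/3·L_3(s).
Expanding and collecting terms gives h(s) = -4s^3 + 5s^2 + (5/3)s.
Check: h(2) = -26/3. ✓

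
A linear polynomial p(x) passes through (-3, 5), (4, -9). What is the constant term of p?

-1

Write p(x) = ax + b. Substituting each data point gives a linear system:
  -3a + b = 5
  4a + b = -9
Solving the system yields a = -2, b = -1.
So p(x) = -2x - 1.
The constant term is -1.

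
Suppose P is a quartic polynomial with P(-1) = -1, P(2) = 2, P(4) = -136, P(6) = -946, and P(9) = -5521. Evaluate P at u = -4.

Write P(u) = au^4 + bu^3 + cu^2 + du + e. Substituting each data point gives a linear system:
  a - b + c - d + e = -1
  16a + 8b + 4c + 2d + e = 2
  256a + 64b + 16c + 4d + e = -136
  1296a + 216b + 36c + 6d + e = -946
  6561a + 729b + 81c + 9d + e = -5521
Solving the system yields a = -1, b = 1, c = 4, d = -1, e = -4.
So P(u) = -u⁴ + u³ + 4u² - u - 4.
Then P(-4) = -256.

-256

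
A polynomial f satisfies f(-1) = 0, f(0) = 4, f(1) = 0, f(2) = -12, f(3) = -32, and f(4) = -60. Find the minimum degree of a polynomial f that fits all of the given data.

Forward differences of the values at x = -1, 0, 1, 2, 3, 4:
  f  : 0  4  0  -12  -32  -60
  Δ  : 4  -4  -12  -20  -28
  Δ^2: -8  -8  -8  -8
  Δ^3: 0  0  0
  Δ^4: 0  0
  Δ^5: 0
The second differences are constant (-8) and nonzero, while all higher differences vanish, so the minimal degree is 2.

2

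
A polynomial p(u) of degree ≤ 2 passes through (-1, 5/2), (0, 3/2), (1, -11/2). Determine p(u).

Write p(u) = au^2 + bu + c. Substituting each data point gives a linear system:
  a - b + c = 5/2
  c = 3/2
  a + b + c = -11/2
Solving the system yields a = -3, b = -4, c = 3/2.
So p(u) = -3u^2 - 4u + 3/2.
Check: p(1) = -11/2. ✓

p(u) = -3u^2 - 4u + 3/2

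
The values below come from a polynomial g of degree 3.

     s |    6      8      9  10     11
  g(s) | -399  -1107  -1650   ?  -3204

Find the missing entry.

-2343

The 4 known points determine the degree-3 polynomial uniquely.
Write g(s) = as^3 + bs^2 + cs + d. Substituting each data point gives a linear system:
  216a + 36b + 6c + d = -399
  512a + 64b + 8c + d = -1107
  729a + 81b + 9c + d = -1650
  1331a + 121b + 11c + d = -3204
Solving the system yields a = -3, b = 6, c = 6, d = -3.
So g(s) = -3s³ + 6s² + 6s - 3.
Then g(10) = -2343.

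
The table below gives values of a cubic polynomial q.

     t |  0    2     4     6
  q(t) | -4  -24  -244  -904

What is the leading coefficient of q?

Write q(t) = at^3 + bt^2 + ct + d. Substituting each data point gives a linear system:
  d = -4
  8a + 4b + 2c + d = -24
  64a + 16b + 4c + d = -244
  216a + 36b + 6c + d = -904
Solving the system yields a = -5, b = 5, c = 0, d = -4.
So q(t) = -5t^3 + 5t^2 - 4.
The leading coefficient is -5.

-5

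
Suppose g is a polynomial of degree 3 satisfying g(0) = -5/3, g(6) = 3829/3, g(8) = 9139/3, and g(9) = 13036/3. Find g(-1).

Using the Lagrange interpolation formula with nodes 0, 6, 8, 9:
  L_0(t) = (t - 6)(t - 8)(t - 9) / -432
  L_1(t) = t(t - 8)(t - 9) / 36
  L_2(t) = t(t - 6)(t - 9) / -16
  L_3(t) = t(t - 6)(t - 8) / 27
Then g(t) = -5/3·L_0(t) + 3829/3·L_1(t) + 9139/3·L_2(t) + 13036/3·L_3(t).
Expanding and collecting terms gives g(t) = 6t³ - 3t - 5/3.
Evaluating at t = -1: g(-1) = -14/3.

-14/3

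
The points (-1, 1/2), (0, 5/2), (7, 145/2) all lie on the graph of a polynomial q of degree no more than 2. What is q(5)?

85/2

Using the Lagrange interpolation formula with nodes -1, 0, 7:
  L_0(x) = x(x - 7) / 8
  L_1(x) = (x + 1)(x - 7) / -7
  L_2(x) = (x + 1)x / 56
Then q(x) = 1/2·L_0(x) + 5/2·L_1(x) + 145/2·L_2(x).
Expanding and collecting terms gives q(x) = x² + 3x + 5/2.
Evaluating at x = 5: q(5) = 85/2.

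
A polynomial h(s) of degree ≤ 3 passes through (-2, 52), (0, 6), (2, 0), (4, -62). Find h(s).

Write h(s) = as^3 + bs^2 + cs + d. Substituting each data point gives a linear system:
  -8a + 4b - 2c + d = 52
  d = 6
  8a + 4b + 2c + d = 0
  64a + 16b + 4c + d = -62
Solving the system yields a = -2, b = 5, c = -5, d = 6.
So h(s) = -2s³ + 5s² - 5s + 6.
Check: h(4) = -62. ✓

h(s) = -2s^3 + 5s^2 - 5s + 6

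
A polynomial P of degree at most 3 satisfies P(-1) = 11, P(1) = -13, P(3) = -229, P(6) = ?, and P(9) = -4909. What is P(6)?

The 4 known points determine the degree-3 polynomial uniquely.
Write P(t) = at^3 + bt^2 + ct + d. Substituting each data point gives a linear system:
  -a + b - c + d = 11
  a + b + c + d = -13
  27a + 9b + 3c + d = -229
  729a + 81b + 9c + d = -4909
Solving the system yields a = -6, b = -6, c = -6, d = 5.
So P(t) = -6t³ - 6t² - 6t + 5.
Then P(6) = -1543.

-1543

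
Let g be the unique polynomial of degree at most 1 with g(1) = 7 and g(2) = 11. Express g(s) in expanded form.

Using the Lagrange interpolation formula with nodes 1, 2:
  L_0(s) = (s - 2) / -1
  L_1(s) = (s - 1) / 1
Then g(s) = 7·L_0(s) + 11·L_1(s).
Expanding and collecting terms gives g(s) = 4s + 3.
Check: g(1) = 7. ✓

g(s) = 4s + 3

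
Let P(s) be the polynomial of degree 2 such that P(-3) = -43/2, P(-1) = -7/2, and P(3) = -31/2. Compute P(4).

-57/2

Using the Lagrange interpolation formula with nodes -3, -1, 3:
  L_0(s) = (s + 1)(s - 3) / 12
  L_1(s) = (s + 3)(s - 3) / -8
  L_2(s) = (s + 3)(s + 1) / 24
Then P(s) = -43/2·L_0(s) - 7/2·L_1(s) - 31/2·L_2(s).
Expanding and collecting terms gives P(s) = -2s² + s - 1/2.
Evaluating at s = 4: P(4) = -57/2.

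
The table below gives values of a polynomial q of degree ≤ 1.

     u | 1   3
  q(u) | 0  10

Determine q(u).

Using the Lagrange interpolation formula with nodes 1, 3:
  L_0(u) = (u - 3) / -2
  L_1(u) = (u - 1) / 2
Then q(u) = 0·L_0(u) + 10·L_1(u).
Expanding and collecting terms gives q(u) = 5u - 5.
Check: q(1) = 0. ✓

q(u) = 5u - 5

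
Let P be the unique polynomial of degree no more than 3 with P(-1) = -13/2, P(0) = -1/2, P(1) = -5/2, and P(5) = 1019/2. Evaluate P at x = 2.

Write P(x) = ax^3 + bx^2 + cx + d. Substituting each data point gives a linear system:
  -a + b - c + d = -13/2
  d = -1/2
  a + b + c + d = -5/2
  125a + 25b + 5c + d = 1019/2
Solving the system yields a = 5, b = -4, c = -3, d = -1/2.
So P(x) = 5x^3 - 4x^2 - 3x - 1/2.
Then P(2) = 35/2.

35/2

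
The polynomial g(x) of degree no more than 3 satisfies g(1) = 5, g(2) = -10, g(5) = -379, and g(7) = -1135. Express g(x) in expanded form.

g(x) = -4x^3 + 5x^2 - 2x + 6

Write g(x) = ax^3 + bx^2 + cx + d. Substituting each data point gives a linear system:
  a + b + c + d = 5
  8a + 4b + 2c + d = -10
  125a + 25b + 5c + d = -379
  343a + 49b + 7c + d = -1135
Solving the system yields a = -4, b = 5, c = -2, d = 6.
So g(x) = -4x^3 + 5x^2 - 2x + 6.
Check: g(1) = 5. ✓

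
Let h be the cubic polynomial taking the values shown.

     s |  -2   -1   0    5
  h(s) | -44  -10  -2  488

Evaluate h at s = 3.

Write h(s) = as^3 + bs^2 + cs + d. Substituting each data point gives a linear system:
  -8a + 4b - 2c + d = -44
  -a + b - c + d = -10
  d = -2
  125a + 25b + 5c + d = 488
Solving the system yields a = 4, b = -1, c = 3, d = -2.
So h(s) = 4s³ - s² + 3s - 2.
Then h(3) = 106.

106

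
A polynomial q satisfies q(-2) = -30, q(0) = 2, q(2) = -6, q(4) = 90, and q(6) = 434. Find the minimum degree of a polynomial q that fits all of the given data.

Forward differences of the values at u = -2, 0, 2, 4, 6:
  q  : -30  2  -6  90  434
  Δ  : 32  -8  96  344
  Δ^2: -40  104  248
  Δ^3: 144  144
  Δ^4: 0
The third differences are constant (144) and nonzero, while all higher differences vanish, so the minimal degree is 3.

3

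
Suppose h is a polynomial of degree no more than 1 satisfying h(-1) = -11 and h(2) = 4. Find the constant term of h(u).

Write h(u) = au + b. Substituting each data point gives a linear system:
  -a + b = -11
  2a + b = 4
Solving the system yields a = 5, b = -6.
So h(u) = 5u - 6.
The constant term is -6.

-6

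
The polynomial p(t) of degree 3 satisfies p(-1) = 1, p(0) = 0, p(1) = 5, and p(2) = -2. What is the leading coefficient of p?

Write p(t) = at^3 + bt^2 + ct + d. Substituting each data point gives a linear system:
  -a + b - c + d = 1
  d = 0
  a + b + c + d = 5
  8a + 4b + 2c + d = -2
Solving the system yields a = -3, b = 3, c = 5, d = 0.
So p(t) = -3t^3 + 3t^2 + 5t.
The leading coefficient is -3.

-3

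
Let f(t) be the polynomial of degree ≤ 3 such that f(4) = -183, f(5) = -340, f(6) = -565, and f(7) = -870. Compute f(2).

-25

Write f(t) = at^3 + bt^2 + ct + d. Substituting each data point gives a linear system:
  64a + 16b + 4c + d = -183
  125a + 25b + 5c + d = -340
  216a + 36b + 6c + d = -565
  343a + 49b + 7c + d = -870
Solving the system yields a = -2, b = -4, c = 1, d = 5.
So f(t) = -2t^3 - 4t^2 + t + 5.
Then f(2) = -25.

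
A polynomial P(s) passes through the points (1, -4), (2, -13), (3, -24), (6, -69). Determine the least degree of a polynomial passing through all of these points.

2

Divided differences on the nodes 1, 2, 3, 6:
  order 0: -4  -13  -24  -69
  order 1: -9  -11  -15
  order 2: -1  -1
  order 3: 0
The order-2 divided differences are all -1 (nonzero) and every higher order vanishes, so the data lies on a polynomial of degree exactly 2.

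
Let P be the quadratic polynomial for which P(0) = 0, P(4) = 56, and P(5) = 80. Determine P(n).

P(n) = 2n^2 + 6n

Write P(n) = an^2 + bn + c. Substituting each data point gives a linear system:
  c = 0
  16a + 4b + c = 56
  25a + 5b + c = 80
Solving the system yields a = 2, b = 6, c = 0.
So P(n) = 2n^2 + 6n.
Check: P(5) = 80. ✓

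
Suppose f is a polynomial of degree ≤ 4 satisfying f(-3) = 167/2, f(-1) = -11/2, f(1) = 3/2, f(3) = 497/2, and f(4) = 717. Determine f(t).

f(t) = 2t^4 + 3t^3 + t^2 + (1/2)t - 5

Write f(t) = at^4 + bt^3 + ct^2 + dt + e. Substituting each data point gives a linear system:
  81a - 27b + 9c - 3d + e = 167/2
  a - b + c - d + e = -11/2
  a + b + c + d + e = 3/2
  81a + 27b + 9c + 3d + e = 497/2
  256a + 64b + 16c + 4d + e = 717
Solving the system yields a = 2, b = 3, c = 1, d = 1/2, e = -5.
So f(t) = 2t^4 + 3t^3 + t^2 + (1/2)t - 5.
Check: f(-3) = 167/2. ✓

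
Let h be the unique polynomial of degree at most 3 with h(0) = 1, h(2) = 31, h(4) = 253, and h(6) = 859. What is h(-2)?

Write h(n) = an^3 + bn^2 + cn + d. Substituting each data point gives a linear system:
  d = 1
  8a + 4b + 2c + d = 31
  64a + 16b + 4c + d = 253
  216a + 36b + 6c + d = 859
Solving the system yields a = 4, b = 0, c = -1, d = 1.
So h(n) = 4n^3 - n + 1.
Then h(-2) = -29.

-29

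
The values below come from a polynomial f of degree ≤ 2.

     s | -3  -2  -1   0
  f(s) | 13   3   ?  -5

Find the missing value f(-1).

-3

On equispaced nodes a degree-2 polynomial has vanishing third forward difference, so
  - f(-3) + 3·f(-2) - 3·f(-1) + f(0) = 0.
Substituting the known values and solving for f(-1):
  -3·f(-1) = 9
  f(-1) = -3.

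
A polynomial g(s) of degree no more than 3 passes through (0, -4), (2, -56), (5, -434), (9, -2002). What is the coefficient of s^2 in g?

Write g(s) = as^3 + bs^2 + cs + d. Substituting each data point gives a linear system:
  d = -4
  8a + 4b + 2c + d = -56
  125a + 25b + 5c + d = -434
  729a + 81b + 9c + d = -2002
Solving the system yields a = -2, b = -6, c = -6, d = -4.
So g(s) = -2s³ - 6s² - 6s - 4.
The coefficient of s^2 is -6.

-6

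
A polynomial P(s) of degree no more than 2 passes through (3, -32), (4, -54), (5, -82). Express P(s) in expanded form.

P(s) = -3s^2 - s - 2

Write P(s) = as^2 + bs + c. Substituting each data point gives a linear system:
  9a + 3b + c = -32
  16a + 4b + c = -54
  25a + 5b + c = -82
Solving the system yields a = -3, b = -1, c = -2.
So P(s) = -3s² - s - 2.
Check: P(5) = -82. ✓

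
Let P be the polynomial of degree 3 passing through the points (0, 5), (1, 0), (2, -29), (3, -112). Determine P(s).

P(s) = -5s^3 + 3s^2 - 3s + 5

Using the Lagrange interpolation formula with nodes 0, 1, 2, 3:
  L_0(s) = (s - 1)(s - 2)(s - 3) / -6
  L_1(s) = s(s - 2)(s - 3) / 2
  L_2(s) = s(s - 1)(s - 3) / -2
  L_3(s) = s(s - 1)(s - 2) / 6
Then P(s) = 5·L_0(s) + 0·L_1(s) - 29·L_2(s) - 112·L_3(s).
Expanding and collecting terms gives P(s) = -5s^3 + 3s^2 - 3s + 5.
Check: P(2) = -29. ✓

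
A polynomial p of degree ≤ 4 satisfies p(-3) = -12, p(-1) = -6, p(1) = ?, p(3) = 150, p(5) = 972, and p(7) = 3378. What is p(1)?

On equispaced nodes a degree-4 polynomial has vanishing fifth forward difference, so
  - p(-3) + 5·p(-1) - 10·p(1) + 10·p(3) - 5·p(5) + p(7) = 0.
Substituting the known values and solving for p(1):
  -10·p(1) = 0
  p(1) = 0.

0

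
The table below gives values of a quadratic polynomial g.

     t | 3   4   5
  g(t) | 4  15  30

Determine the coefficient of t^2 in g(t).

Write g(t) = at^2 + bt + c. Substituting each data point gives a linear system:
  9a + 3b + c = 4
  16a + 4b + c = 15
  25a + 5b + c = 30
Solving the system yields a = 2, b = -3, c = -5.
So g(t) = 2t^2 - 3t - 5.
The leading coefficient is 2.

2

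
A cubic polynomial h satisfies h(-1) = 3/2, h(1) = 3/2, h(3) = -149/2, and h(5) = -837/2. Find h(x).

Using the Lagrange interpolation formula with nodes -1, 1, 3, 5:
  L_0(x) = (x - 1)(x - 3)(x - 5) / -48
  L_1(x) = (x + 1)(x - 3)(x - 5) / 16
  L_2(x) = (x + 1)(x - 1)(x - 5) / -16
  L_3(x) = (x + 1)(x - 1)(x - 3) / 48
Then h(x) = 3/2·L_0(x) + 3/2·L_1(x) - 149/2·L_2(x) - 837/2·L_3(x).
Expanding and collecting terms gives h(x) = -4x^3 + (5/2)x^2 + 4x - 1.
Check: h(1) = 3/2. ✓

h(x) = -4x^3 + (5/2)x^2 + 4x - 1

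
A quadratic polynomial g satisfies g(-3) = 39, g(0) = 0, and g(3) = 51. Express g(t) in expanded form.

Write g(t) = at^2 + bt + c. Substituting each data point gives a linear system:
  9a - 3b + c = 39
  c = 0
  9a + 3b + c = 51
Solving the system yields a = 5, b = 2, c = 0.
So g(t) = 5t^2 + 2t.
Check: g(3) = 51. ✓

g(t) = 5t^2 + 2t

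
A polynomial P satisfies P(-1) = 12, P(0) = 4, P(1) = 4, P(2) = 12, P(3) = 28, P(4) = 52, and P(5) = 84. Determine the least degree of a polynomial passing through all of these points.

Forward differences of the values at s = -1, 0, 1, 2, 3, 4, 5:
  P  : 12  4  4  12  28  52  84
  Δ  : -8  0  8  16  24  32
  Δ^2: 8  8  8  8  8
  Δ^3: 0  0  0  0
  Δ^4: 0  0  0
  Δ^5: 0  0
  Δ^6: 0
The second differences are constant (8) and nonzero, while all higher differences vanish, so the minimal degree is 2.

2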